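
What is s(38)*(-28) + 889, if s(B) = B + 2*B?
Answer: -2303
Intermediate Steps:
s(B) = 3*B
s(38)*(-28) + 889 = (3*38)*(-28) + 889 = 114*(-28) + 889 = -3192 + 889 = -2303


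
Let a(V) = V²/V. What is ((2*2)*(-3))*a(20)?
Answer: -240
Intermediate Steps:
a(V) = V
((2*2)*(-3))*a(20) = ((2*2)*(-3))*20 = (4*(-3))*20 = -12*20 = -240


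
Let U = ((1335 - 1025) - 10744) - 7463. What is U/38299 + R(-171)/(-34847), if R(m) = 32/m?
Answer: -106644080221/228217498263 ≈ -0.46729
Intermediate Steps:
U = -17897 (U = (310 - 10744) - 7463 = -10434 - 7463 = -17897)
U/38299 + R(-171)/(-34847) = -17897/38299 + (32/(-171))/(-34847) = -17897*1/38299 + (32*(-1/171))*(-1/34847) = -17897/38299 - 32/171*(-1/34847) = -17897/38299 + 32/5958837 = -106644080221/228217498263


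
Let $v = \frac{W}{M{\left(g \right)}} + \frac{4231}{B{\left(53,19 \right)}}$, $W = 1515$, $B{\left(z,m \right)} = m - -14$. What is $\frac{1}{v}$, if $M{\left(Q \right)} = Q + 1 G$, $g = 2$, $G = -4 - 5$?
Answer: $- \frac{231}{20378} \approx -0.011336$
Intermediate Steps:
$G = -9$
$B{\left(z,m \right)} = 14 + m$ ($B{\left(z,m \right)} = m + 14 = 14 + m$)
$M{\left(Q \right)} = -9 + Q$ ($M{\left(Q \right)} = Q + 1 \left(-9\right) = Q - 9 = -9 + Q$)
$v = - \frac{20378}{231}$ ($v = \frac{1515}{-9 + 2} + \frac{4231}{14 + 19} = \frac{1515}{-7} + \frac{4231}{33} = 1515 \left(- \frac{1}{7}\right) + 4231 \cdot \frac{1}{33} = - \frac{1515}{7} + \frac{4231}{33} = - \frac{20378}{231} \approx -88.216$)
$\frac{1}{v} = \frac{1}{- \frac{20378}{231}} = - \frac{231}{20378}$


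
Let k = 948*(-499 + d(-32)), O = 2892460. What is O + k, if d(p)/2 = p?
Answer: 2358736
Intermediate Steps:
d(p) = 2*p
k = -533724 (k = 948*(-499 + 2*(-32)) = 948*(-499 - 64) = 948*(-563) = -533724)
O + k = 2892460 - 533724 = 2358736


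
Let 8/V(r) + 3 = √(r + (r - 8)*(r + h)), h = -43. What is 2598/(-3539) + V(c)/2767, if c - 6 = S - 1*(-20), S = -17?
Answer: -122249790/166471021 - 20*I/47039 ≈ -0.73436 - 0.00042518*I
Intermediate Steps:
c = 9 (c = 6 + (-17 - 1*(-20)) = 6 + (-17 + 20) = 6 + 3 = 9)
V(r) = 8/(-3 + √(r + (-43 + r)*(-8 + r))) (V(r) = 8/(-3 + √(r + (r - 8)*(r - 43))) = 8/(-3 + √(r + (-8 + r)*(-43 + r))) = 8/(-3 + √(r + (-43 + r)*(-8 + r))))
2598/(-3539) + V(c)/2767 = 2598/(-3539) + (8/(-3 + √(344 + 9² - 50*9)))/2767 = 2598*(-1/3539) + (8/(-3 + √(344 + 81 - 450)))*(1/2767) = -2598/3539 + (8/(-3 + √(-25)))*(1/2767) = -2598/3539 + (8/(-3 + 5*I))*(1/2767) = -2598/3539 + (8*((-3 - 5*I)/34))*(1/2767) = -2598/3539 + (4*(-3 - 5*I)/17)*(1/2767) = -2598/3539 + 4*(-3 - 5*I)/47039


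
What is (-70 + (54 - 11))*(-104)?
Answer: 2808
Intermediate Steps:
(-70 + (54 - 11))*(-104) = (-70 + 43)*(-104) = -27*(-104) = 2808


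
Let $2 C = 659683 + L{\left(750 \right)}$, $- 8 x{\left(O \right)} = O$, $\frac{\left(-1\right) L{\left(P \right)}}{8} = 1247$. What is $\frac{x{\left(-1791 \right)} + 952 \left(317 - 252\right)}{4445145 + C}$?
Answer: $\frac{496831}{38159988} \approx 0.01302$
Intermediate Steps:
$L{\left(P \right)} = -9976$ ($L{\left(P \right)} = \left(-8\right) 1247 = -9976$)
$x{\left(O \right)} = - \frac{O}{8}$
$C = \frac{649707}{2}$ ($C = \frac{659683 - 9976}{2} = \frac{1}{2} \cdot 649707 = \frac{649707}{2} \approx 3.2485 \cdot 10^{5}$)
$\frac{x{\left(-1791 \right)} + 952 \left(317 - 252\right)}{4445145 + C} = \frac{\left(- \frac{1}{8}\right) \left(-1791\right) + 952 \left(317 - 252\right)}{4445145 + \frac{649707}{2}} = \frac{\frac{1791}{8} + 952 \left(317 - 252\right)}{\frac{9539997}{2}} = \left(\frac{1791}{8} + 952 \cdot 65\right) \frac{2}{9539997} = \left(\frac{1791}{8} + 61880\right) \frac{2}{9539997} = \frac{496831}{8} \cdot \frac{2}{9539997} = \frac{496831}{38159988}$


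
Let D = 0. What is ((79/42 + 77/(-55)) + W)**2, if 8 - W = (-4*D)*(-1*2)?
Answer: 3171961/44100 ≈ 71.927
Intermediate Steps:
W = 8 (W = 8 - (-4*0)*(-1*2) = 8 - 0*(-2) = 8 - 1*0 = 8 + 0 = 8)
((79/42 + 77/(-55)) + W)**2 = ((79/42 + 77/(-55)) + 8)**2 = ((79*(1/42) + 77*(-1/55)) + 8)**2 = ((79/42 - 7/5) + 8)**2 = (101/210 + 8)**2 = (1781/210)**2 = 3171961/44100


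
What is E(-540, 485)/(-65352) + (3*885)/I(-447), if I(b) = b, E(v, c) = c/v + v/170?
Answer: -106186736051/17877954528 ≈ -5.9395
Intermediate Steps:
E(v, c) = v/170 + c/v (E(v, c) = c/v + v*(1/170) = c/v + v/170 = v/170 + c/v)
E(-540, 485)/(-65352) + (3*885)/I(-447) = ((1/170)*(-540) + 485/(-540))/(-65352) + (3*885)/(-447) = (-54/17 + 485*(-1/540))*(-1/65352) + 2655*(-1/447) = (-54/17 - 97/108)*(-1/65352) - 885/149 = -7481/1836*(-1/65352) - 885/149 = 7481/119986272 - 885/149 = -106186736051/17877954528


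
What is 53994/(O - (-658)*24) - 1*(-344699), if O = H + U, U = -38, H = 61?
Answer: 5451468679/15815 ≈ 3.4470e+5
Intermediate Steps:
O = 23 (O = 61 - 38 = 23)
53994/(O - (-658)*24) - 1*(-344699) = 53994/(23 - (-658)*24) - 1*(-344699) = 53994/(23 - 329*(-48)) + 344699 = 53994/(23 + 15792) + 344699 = 53994/15815 + 344699 = 5451468679/15815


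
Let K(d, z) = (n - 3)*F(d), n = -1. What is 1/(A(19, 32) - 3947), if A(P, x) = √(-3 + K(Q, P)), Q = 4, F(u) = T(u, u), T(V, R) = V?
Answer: -3947/15578828 - I*√19/15578828 ≈ -0.00025336 - 2.798e-7*I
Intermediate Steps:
F(u) = u
K(d, z) = -4*d (K(d, z) = (-1 - 3)*d = -4*d)
A(P, x) = I*√19 (A(P, x) = √(-3 - 4*4) = √(-3 - 16) = √(-19) = I*√19)
1/(A(19, 32) - 3947) = 1/(I*√19 - 3947) = 1/(-3947 + I*√19)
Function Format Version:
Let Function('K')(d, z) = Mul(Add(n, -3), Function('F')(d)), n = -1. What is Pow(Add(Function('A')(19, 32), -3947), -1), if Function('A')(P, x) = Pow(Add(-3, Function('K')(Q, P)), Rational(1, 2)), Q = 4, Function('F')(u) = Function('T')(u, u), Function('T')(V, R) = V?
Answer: Add(Rational(-3947, 15578828), Mul(Rational(-1, 15578828), I, Pow(19, Rational(1, 2)))) ≈ Add(-0.00025336, Mul(-2.7980e-7, I))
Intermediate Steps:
Function('F')(u) = u
Function('K')(d, z) = Mul(-4, d) (Function('K')(d, z) = Mul(Add(-1, -3), d) = Mul(-4, d))
Function('A')(P, x) = Mul(I, Pow(19, Rational(1, 2))) (Function('A')(P, x) = Pow(Add(-3, Mul(-4, 4)), Rational(1, 2)) = Pow(Add(-3, -16), Rational(1, 2)) = Pow(-19, Rational(1, 2)) = Mul(I, Pow(19, Rational(1, 2))))
Pow(Add(Function('A')(19, 32), -3947), -1) = Pow(Add(Mul(I, Pow(19, Rational(1, 2))), -3947), -1) = Pow(Add(-3947, Mul(I, Pow(19, Rational(1, 2)))), -1)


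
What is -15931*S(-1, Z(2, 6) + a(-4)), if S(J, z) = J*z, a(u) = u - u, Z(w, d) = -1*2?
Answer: -31862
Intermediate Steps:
Z(w, d) = -2
a(u) = 0
-15931*S(-1, Z(2, 6) + a(-4)) = -(-15931)*(-2 + 0) = -(-15931)*(-2) = -15931*2 = -31862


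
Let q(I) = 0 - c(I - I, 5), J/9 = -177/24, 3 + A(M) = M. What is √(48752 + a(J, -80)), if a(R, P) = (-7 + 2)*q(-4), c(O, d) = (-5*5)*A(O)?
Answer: √49127 ≈ 221.65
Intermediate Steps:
A(M) = -3 + M
c(O, d) = 75 - 25*O (c(O, d) = (-5*5)*(-3 + O) = -25*(-3 + O) = 75 - 25*O)
J = -531/8 (J = 9*(-177/24) = 9*(-177*1/24) = 9*(-59/8) = -531/8 ≈ -66.375)
q(I) = -75 (q(I) = 0 - (75 - 25*(I - I)) = 0 - (75 - 25*0) = 0 - (75 + 0) = 0 - 1*75 = 0 - 75 = -75)
a(R, P) = 375 (a(R, P) = (-7 + 2)*(-75) = -5*(-75) = 375)
√(48752 + a(J, -80)) = √(48752 + 375) = √49127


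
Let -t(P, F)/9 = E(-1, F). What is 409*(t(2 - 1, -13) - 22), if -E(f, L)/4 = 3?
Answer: 35174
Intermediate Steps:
E(f, L) = -12 (E(f, L) = -4*3 = -12)
t(P, F) = 108 (t(P, F) = -9*(-12) = 108)
409*(t(2 - 1, -13) - 22) = 409*(108 - 22) = 409*86 = 35174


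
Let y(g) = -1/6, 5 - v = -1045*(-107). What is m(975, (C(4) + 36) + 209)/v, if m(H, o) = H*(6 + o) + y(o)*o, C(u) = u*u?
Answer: -173521/74540 ≈ -2.3279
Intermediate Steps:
C(u) = u**2
v = -111810 (v = 5 - (-1045)*(-107) = 5 - 1*111815 = 5 - 111815 = -111810)
y(g) = -1/6 (y(g) = -1*1/6 = -1/6)
m(H, o) = -o/6 + H*(6 + o) (m(H, o) = H*(6 + o) - o/6 = -o/6 + H*(6 + o))
m(975, (C(4) + 36) + 209)/v = (6*975 - ((4**2 + 36) + 209)/6 + 975*((4**2 + 36) + 209))/(-111810) = (5850 - ((16 + 36) + 209)/6 + 975*((16 + 36) + 209))*(-1/111810) = (5850 - (52 + 209)/6 + 975*(52 + 209))*(-1/111810) = (5850 - 1/6*261 + 975*261)*(-1/111810) = (5850 - 87/2 + 254475)*(-1/111810) = (520563/2)*(-1/111810) = -173521/74540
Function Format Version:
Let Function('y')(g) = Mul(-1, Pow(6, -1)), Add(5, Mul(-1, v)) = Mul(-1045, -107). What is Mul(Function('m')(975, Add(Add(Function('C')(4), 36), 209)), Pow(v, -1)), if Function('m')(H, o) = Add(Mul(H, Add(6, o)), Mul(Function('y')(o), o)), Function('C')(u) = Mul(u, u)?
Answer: Rational(-173521, 74540) ≈ -2.3279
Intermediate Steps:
Function('C')(u) = Pow(u, 2)
v = -111810 (v = Add(5, Mul(-1, Mul(-1045, -107))) = Add(5, Mul(-1, 111815)) = Add(5, -111815) = -111810)
Function('y')(g) = Rational(-1, 6) (Function('y')(g) = Mul(-1, Rational(1, 6)) = Rational(-1, 6))
Function('m')(H, o) = Add(Mul(Rational(-1, 6), o), Mul(H, Add(6, o))) (Function('m')(H, o) = Add(Mul(H, Add(6, o)), Mul(Rational(-1, 6), o)) = Add(Mul(Rational(-1, 6), o), Mul(H, Add(6, o))))
Mul(Function('m')(975, Add(Add(Function('C')(4), 36), 209)), Pow(v, -1)) = Mul(Add(Mul(6, 975), Mul(Rational(-1, 6), Add(Add(Pow(4, 2), 36), 209)), Mul(975, Add(Add(Pow(4, 2), 36), 209))), Pow(-111810, -1)) = Mul(Add(5850, Mul(Rational(-1, 6), Add(Add(16, 36), 209)), Mul(975, Add(Add(16, 36), 209))), Rational(-1, 111810)) = Mul(Add(5850, Mul(Rational(-1, 6), Add(52, 209)), Mul(975, Add(52, 209))), Rational(-1, 111810)) = Mul(Add(5850, Mul(Rational(-1, 6), 261), Mul(975, 261)), Rational(-1, 111810)) = Mul(Add(5850, Rational(-87, 2), 254475), Rational(-1, 111810)) = Mul(Rational(520563, 2), Rational(-1, 111810)) = Rational(-173521, 74540)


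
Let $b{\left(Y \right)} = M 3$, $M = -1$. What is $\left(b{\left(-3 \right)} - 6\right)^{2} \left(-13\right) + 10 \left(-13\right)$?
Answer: $-1183$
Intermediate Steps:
$b{\left(Y \right)} = -3$ ($b{\left(Y \right)} = \left(-1\right) 3 = -3$)
$\left(b{\left(-3 \right)} - 6\right)^{2} \left(-13\right) + 10 \left(-13\right) = \left(-3 - 6\right)^{2} \left(-13\right) + 10 \left(-13\right) = \left(-9\right)^{2} \left(-13\right) - 130 = 81 \left(-13\right) - 130 = -1053 - 130 = -1183$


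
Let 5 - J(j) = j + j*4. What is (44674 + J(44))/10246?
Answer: 44459/10246 ≈ 4.3392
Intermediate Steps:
J(j) = 5 - 5*j (J(j) = 5 - (j + j*4) = 5 - (j + 4*j) = 5 - 5*j)
(44674 + J(44))/10246 = (44674 + (5 - 5*44))/10246 = (44674 + (5 - 220))*(1/10246) = (44674 - 215)*(1/10246) = 44459*(1/10246) = 44459/10246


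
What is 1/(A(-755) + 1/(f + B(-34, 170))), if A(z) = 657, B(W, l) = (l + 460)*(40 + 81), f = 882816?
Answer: 959046/630093223 ≈ 0.0015221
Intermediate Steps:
B(W, l) = 55660 + 121*l (B(W, l) = (460 + l)*121 = 55660 + 121*l)
1/(A(-755) + 1/(f + B(-34, 170))) = 1/(657 + 1/(882816 + (55660 + 121*170))) = 1/(657 + 1/(882816 + (55660 + 20570))) = 1/(657 + 1/(882816 + 76230)) = 1/(657 + 1/959046) = 1/(630093223/959046) = 959046/630093223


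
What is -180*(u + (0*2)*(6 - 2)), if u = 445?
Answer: -80100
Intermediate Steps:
-180*(u + (0*2)*(6 - 2)) = -180*(445 + (0*2)*(6 - 2)) = -180*(445 + 0*4) = -180*(445 + 0) = -180*445 = -80100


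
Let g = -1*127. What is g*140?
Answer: -17780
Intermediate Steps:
g = -127
g*140 = -127*140 = -17780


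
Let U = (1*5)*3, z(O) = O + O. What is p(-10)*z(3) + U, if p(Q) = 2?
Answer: 27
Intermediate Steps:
z(O) = 2*O
U = 15 (U = 5*3 = 15)
p(-10)*z(3) + U = 2*(2*3) + 15 = 2*6 + 15 = 12 + 15 = 27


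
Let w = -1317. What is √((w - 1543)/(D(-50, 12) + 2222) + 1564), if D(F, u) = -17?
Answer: 32*√673/21 ≈ 39.531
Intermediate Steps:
√((w - 1543)/(D(-50, 12) + 2222) + 1564) = √((-1317 - 1543)/(-17 + 2222) + 1564) = √(-2860/2205 + 1564) = √(-2860*1/2205 + 1564) = √(-572/441 + 1564) = √(689152/441) = 32*√673/21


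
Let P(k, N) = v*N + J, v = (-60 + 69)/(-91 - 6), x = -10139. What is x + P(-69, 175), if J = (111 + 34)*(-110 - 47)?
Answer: -3193263/97 ≈ -32920.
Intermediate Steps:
J = -22765 (J = 145*(-157) = -22765)
v = -9/97 (v = 9/(-97) = 9*(-1/97) = -9/97 ≈ -0.092783)
P(k, N) = -22765 - 9*N/97 (P(k, N) = -9*N/97 - 22765 = -22765 - 9*N/97)
x + P(-69, 175) = -10139 + (-22765 - 9/97*175) = -10139 + (-22765 - 1575/97) = -10139 - 2209780/97 = -3193263/97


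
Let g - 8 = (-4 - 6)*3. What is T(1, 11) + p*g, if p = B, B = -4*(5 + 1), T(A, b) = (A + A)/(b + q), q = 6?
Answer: 8978/17 ≈ 528.12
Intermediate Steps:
T(A, b) = 2*A/(6 + b) (T(A, b) = (A + A)/(b + 6) = (2*A)/(6 + b) = 2*A/(6 + b))
g = -22 (g = 8 + (-4 - 6)*3 = 8 - 10*3 = 8 - 30 = -22)
B = -24 (B = -4*6 = -24)
p = -24
T(1, 11) + p*g = 2*1/(6 + 11) - 24*(-22) = 2*1/17 + 528 = 2*1*(1/17) + 528 = 2/17 + 528 = 8978/17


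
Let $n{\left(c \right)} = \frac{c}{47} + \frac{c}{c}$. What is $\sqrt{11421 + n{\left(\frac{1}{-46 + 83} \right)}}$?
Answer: $\frac{\sqrt{34541511801}}{1739} \approx 106.87$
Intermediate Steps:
$n{\left(c \right)} = 1 + \frac{c}{47}$ ($n{\left(c \right)} = c \frac{1}{47} + 1 = \frac{c}{47} + 1 = 1 + \frac{c}{47}$)
$\sqrt{11421 + n{\left(\frac{1}{-46 + 83} \right)}} = \sqrt{11421 + \left(1 + \frac{1}{47 \left(-46 + 83\right)}\right)} = \sqrt{11421 + \left(1 + \frac{1}{47 \cdot 37}\right)} = \sqrt{11421 + \left(1 + \frac{1}{47} \cdot \frac{1}{37}\right)} = \sqrt{11421 + \left(1 + \frac{1}{1739}\right)} = \sqrt{11421 + \frac{1740}{1739}} = \sqrt{\frac{19862859}{1739}} = \frac{\sqrt{34541511801}}{1739}$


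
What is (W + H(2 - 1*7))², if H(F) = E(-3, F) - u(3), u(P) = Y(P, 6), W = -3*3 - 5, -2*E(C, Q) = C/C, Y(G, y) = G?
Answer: 1225/4 ≈ 306.25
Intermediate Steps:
E(C, Q) = -½ (E(C, Q) = -C/(2*C) = -½*1 = -½)
W = -14 (W = -9 - 5 = -14)
u(P) = P
H(F) = -7/2 (H(F) = -½ - 1*3 = -½ - 3 = -7/2)
(W + H(2 - 1*7))² = (-14 - 7/2)² = (-35/2)² = 1225/4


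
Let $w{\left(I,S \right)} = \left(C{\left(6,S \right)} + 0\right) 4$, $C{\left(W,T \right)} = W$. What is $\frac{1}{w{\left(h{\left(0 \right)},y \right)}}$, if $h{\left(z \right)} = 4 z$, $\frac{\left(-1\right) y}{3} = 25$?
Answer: $\frac{1}{24} \approx 0.041667$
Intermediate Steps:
$y = -75$ ($y = \left(-3\right) 25 = -75$)
$w{\left(I,S \right)} = 24$ ($w{\left(I,S \right)} = \left(6 + 0\right) 4 = 6 \cdot 4 = 24$)
$\frac{1}{w{\left(h{\left(0 \right)},y \right)}} = \frac{1}{24}$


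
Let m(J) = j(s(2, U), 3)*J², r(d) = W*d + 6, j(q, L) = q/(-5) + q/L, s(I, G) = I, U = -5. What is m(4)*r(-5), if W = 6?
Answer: -512/5 ≈ -102.40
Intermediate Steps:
j(q, L) = -q/5 + q/L (j(q, L) = q*(-⅕) + q/L = -q/5 + q/L)
r(d) = 6 + 6*d (r(d) = 6*d + 6 = 6 + 6*d)
m(J) = 4*J²/15 (m(J) = (-⅕*2 + 2/3)*J² = (-⅖ + 2*(⅓))*J² = (-⅖ + ⅔)*J² = 4*J²/15)
m(4)*r(-5) = ((4/15)*4²)*(6 + 6*(-5)) = ((4/15)*16)*(6 - 30) = (64/15)*(-24) = -512/5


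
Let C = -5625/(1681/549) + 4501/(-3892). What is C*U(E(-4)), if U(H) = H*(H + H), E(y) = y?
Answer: -13744627064/233659 ≈ -58823.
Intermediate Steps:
U(H) = 2*H² (U(H) = H*(2*H) = 2*H²)
C = -1718078383/934636 (C = -5625/(1681*(1/549)) + 4501*(-1/3892) = -5625/1681/549 - 643/556 = -5625*549/1681 - 643/556 = -3088125/1681 - 643/556 = -1718078383/934636 ≈ -1838.2)
C*U(E(-4)) = -1718078383*(-4)²/467318 = -1718078383*16/467318 = -1718078383/934636*32 = -13744627064/233659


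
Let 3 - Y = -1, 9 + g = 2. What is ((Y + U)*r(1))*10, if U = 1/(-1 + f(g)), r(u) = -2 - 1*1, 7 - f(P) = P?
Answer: -1590/13 ≈ -122.31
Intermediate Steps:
g = -7 (g = -9 + 2 = -7)
Y = 4 (Y = 3 - 1*(-1) = 3 + 1 = 4)
f(P) = 7 - P
r(u) = -3 (r(u) = -2 - 1 = -3)
U = 1/13 (U = 1/(-1 + (7 - 1*(-7))) = 1/(-1 + (7 + 7)) = 1/(-1 + 14) = 1/13 ≈ 0.076923)
((Y + U)*r(1))*10 = ((4 + 1/13)*(-3))*10 = ((53/13)*(-3))*10 = -159/13*10 = -1590/13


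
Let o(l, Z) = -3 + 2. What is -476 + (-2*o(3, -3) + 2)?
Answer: -472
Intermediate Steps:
o(l, Z) = -1
-476 + (-2*o(3, -3) + 2) = -476 + (-2*(-1) + 2) = -476 + (2 + 2) = -476 + 4 = -472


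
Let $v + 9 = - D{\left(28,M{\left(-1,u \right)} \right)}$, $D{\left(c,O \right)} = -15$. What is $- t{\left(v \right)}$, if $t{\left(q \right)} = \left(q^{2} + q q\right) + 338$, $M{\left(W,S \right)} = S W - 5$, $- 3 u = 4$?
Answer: $-410$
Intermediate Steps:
$u = - \frac{4}{3}$ ($u = \left(- \frac{1}{3}\right) 4 = - \frac{4}{3} \approx -1.3333$)
$M{\left(W,S \right)} = -5 + S W$
$v = 6$ ($v = -9 - -15 = -9 + 15 = 6$)
$t{\left(q \right)} = 338 + 2 q^{2}$ ($t{\left(q \right)} = \left(q^{2} + q^{2}\right) + 338 = 2 q^{2} + 338 = 338 + 2 q^{2}$)
$- t{\left(v \right)} = - (338 + 2 \cdot 6^{2}) = - (338 + 2 \cdot 36) = - (338 + 72) = \left(-1\right) 410 = -410$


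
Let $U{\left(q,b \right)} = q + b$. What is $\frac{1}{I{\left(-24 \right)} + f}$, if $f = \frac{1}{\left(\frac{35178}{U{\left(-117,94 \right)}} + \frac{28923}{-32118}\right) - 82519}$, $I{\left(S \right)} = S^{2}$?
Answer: $\frac{20696150933}{11920982691170} \approx 0.0017361$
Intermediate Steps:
$U{\left(q,b \right)} = b + q$
$f = - \frac{246238}{20696150933}$ ($f = \frac{1}{\left(\frac{35178}{94 - 117} + \frac{28923}{-32118}\right) - 82519} = \frac{1}{\left(\frac{35178}{-23} + 28923 \left(- \frac{1}{32118}\right)\right) - 82519} = \frac{1}{\left(35178 \left(- \frac{1}{23}\right) - \frac{9641}{10706}\right) - 82519} = \frac{1}{\left(- \frac{35178}{23} - \frac{9641}{10706}\right) - 82519} = \frac{1}{- \frac{376837411}{246238} - 82519} = \frac{1}{- \frac{20696150933}{246238}} = - \frac{246238}{20696150933} \approx -1.1898 \cdot 10^{-5}$)
$\frac{1}{I{\left(-24 \right)} + f} = \frac{1}{\left(-24\right)^{2} - \frac{246238}{20696150933}} = \frac{1}{576 - \frac{246238}{20696150933}} = \frac{1}{\frac{11920982691170}{20696150933}} = \frac{20696150933}{11920982691170}$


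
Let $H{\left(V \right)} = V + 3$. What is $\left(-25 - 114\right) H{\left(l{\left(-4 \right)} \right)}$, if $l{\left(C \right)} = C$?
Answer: $139$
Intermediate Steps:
$H{\left(V \right)} = 3 + V$
$\left(-25 - 114\right) H{\left(l{\left(-4 \right)} \right)} = \left(-25 - 114\right) \left(3 - 4\right) = \left(-139\right) \left(-1\right) = 139$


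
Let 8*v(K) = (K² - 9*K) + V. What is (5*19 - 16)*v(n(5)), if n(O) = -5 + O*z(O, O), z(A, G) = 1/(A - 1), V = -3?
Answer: 56643/128 ≈ 442.52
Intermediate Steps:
z(A, G) = 1/(-1 + A)
n(O) = -5 + O/(-1 + O)
v(K) = -3/8 - 9*K/8 + K²/8 (v(K) = ((K² - 9*K) - 3)/8 = (-3 + K² - 9*K)/8 = -3/8 - 9*K/8 + K²/8)
(5*19 - 16)*v(n(5)) = (5*19 - 16)*(-3/8 - 9*(5 - 4*5)/(8*(-1 + 5)) + ((5 - 4*5)/(-1 + 5))²/8) = (95 - 16)*(-3/8 - 9*(5 - 20)/(8*4) + ((5 - 20)/4)²/8) = 79*(-3/8 - 9*(-15)/32 + ((¼)*(-15))²/8) = 79*(-3/8 - 9/8*(-15/4) + (-15/4)²/8) = 79*(-3/8 + 135/32 + (⅛)*(225/16)) = 79*(-3/8 + 135/32 + 225/128) = 79*(717/128) = 56643/128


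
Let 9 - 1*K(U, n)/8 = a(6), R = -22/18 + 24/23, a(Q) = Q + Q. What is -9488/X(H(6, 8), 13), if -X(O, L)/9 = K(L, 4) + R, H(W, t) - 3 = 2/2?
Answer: -218224/5005 ≈ -43.601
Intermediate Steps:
a(Q) = 2*Q
H(W, t) = 4 (H(W, t) = 3 + 2/2 = 3 + 2*(½) = 3 + 1 = 4)
R = -37/207 (R = -22*1/18 + 24*(1/23) = -11/9 + 24/23 = -37/207 ≈ -0.17874)
K(U, n) = -24 (K(U, n) = 72 - 16*6 = 72 - 8*12 = 72 - 96 = -24)
X(O, L) = 5005/23 (X(O, L) = -9*(-24 - 37/207) = -9*(-5005/207) = 5005/23)
-9488/X(H(6, 8), 13) = -9488/5005/23 = -9488*23/5005 = -218224/5005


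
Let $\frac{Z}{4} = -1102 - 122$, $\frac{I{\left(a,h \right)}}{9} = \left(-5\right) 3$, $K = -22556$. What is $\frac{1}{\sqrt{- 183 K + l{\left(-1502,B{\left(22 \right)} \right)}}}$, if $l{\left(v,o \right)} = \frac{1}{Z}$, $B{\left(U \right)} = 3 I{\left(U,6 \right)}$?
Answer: $\frac{12 \sqrt{687121443038}}{20209454207} \approx 0.0004922$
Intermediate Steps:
$I{\left(a,h \right)} = -135$ ($I{\left(a,h \right)} = 9 \left(\left(-5\right) 3\right) = 9 \left(-15\right) = -135$)
$Z = -4896$ ($Z = 4 \left(-1102 - 122\right) = 4 \left(-1224\right) = -4896$)
$B{\left(U \right)} = -405$ ($B{\left(U \right)} = 3 \left(-135\right) = -405$)
$l{\left(v,o \right)} = - \frac{1}{4896}$ ($l{\left(v,o \right)} = \frac{1}{-4896} = - \frac{1}{4896}$)
$\frac{1}{\sqrt{- 183 K + l{\left(-1502,B{\left(22 \right)} \right)}}} = \frac{1}{\sqrt{\left(-183\right) \left(-22556\right) - \frac{1}{4896}}} = \frac{1}{\sqrt{4127748 - \frac{1}{4896}}} = \frac{1}{\sqrt{\frac{20209454207}{4896}}} = \frac{1}{\frac{1}{408} \sqrt{687121443038}} = \frac{12 \sqrt{687121443038}}{20209454207}$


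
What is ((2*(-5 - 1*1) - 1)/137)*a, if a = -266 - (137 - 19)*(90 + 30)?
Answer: 187538/137 ≈ 1368.9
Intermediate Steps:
a = -14426 (a = -266 - 118*120 = -266 - 1*14160 = -266 - 14160 = -14426)
((2*(-5 - 1*1) - 1)/137)*a = ((2*(-5 - 1*1) - 1)/137)*(-14426) = ((2*(-5 - 1) - 1)*(1/137))*(-14426) = ((2*(-6) - 1)*(1/137))*(-14426) = ((-12 - 1)*(1/137))*(-14426) = -13*1/137*(-14426) = -13/137*(-14426) = 187538/137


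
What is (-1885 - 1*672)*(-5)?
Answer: 12785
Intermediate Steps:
(-1885 - 1*672)*(-5) = (-1885 - 672)*(-5) = -2557*(-5) = 12785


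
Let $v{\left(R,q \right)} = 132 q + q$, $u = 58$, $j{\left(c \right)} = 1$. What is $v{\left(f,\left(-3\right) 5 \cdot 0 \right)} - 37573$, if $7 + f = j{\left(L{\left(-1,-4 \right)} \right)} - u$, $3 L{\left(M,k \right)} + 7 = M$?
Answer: $-37573$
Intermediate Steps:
$L{\left(M,k \right)} = - \frac{7}{3} + \frac{M}{3}$
$f = -64$ ($f = -7 + \left(1 - 58\right) = -7 - 57 = -64$)
$v{\left(R,q \right)} = 133 q$
$v{\left(f,\left(-3\right) 5 \cdot 0 \right)} - 37573 = 133 \left(-3\right) 5 \cdot 0 - 37573 = 133 \left(\left(-15\right) 0\right) - 37573 = 133 \cdot 0 - 37573 = 0 - 37573 = -37573$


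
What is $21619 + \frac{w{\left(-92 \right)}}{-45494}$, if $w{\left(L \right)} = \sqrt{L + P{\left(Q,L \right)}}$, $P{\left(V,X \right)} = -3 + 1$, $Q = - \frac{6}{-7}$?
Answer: $21619 - \frac{i \sqrt{94}}{45494} \approx 21619.0 - 0.00021311 i$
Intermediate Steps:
$Q = \frac{6}{7}$ ($Q = \left(-6\right) \left(- \frac{1}{7}\right) = \frac{6}{7} \approx 0.85714$)
$P{\left(V,X \right)} = -2$
$w{\left(L \right)} = \sqrt{-2 + L}$ ($w{\left(L \right)} = \sqrt{L - 2} = \sqrt{-2 + L}$)
$21619 + \frac{w{\left(-92 \right)}}{-45494} = 21619 + \frac{\sqrt{-2 - 92}}{-45494} = 21619 + \sqrt{-94} \left(- \frac{1}{45494}\right) = 21619 + i \sqrt{94} \left(- \frac{1}{45494}\right) = 21619 - \frac{i \sqrt{94}}{45494}$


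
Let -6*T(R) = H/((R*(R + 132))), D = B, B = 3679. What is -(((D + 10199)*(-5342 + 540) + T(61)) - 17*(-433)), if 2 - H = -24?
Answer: 2353474324618/35319 ≈ 6.6635e+7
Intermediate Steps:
H = 26 (H = 2 - 1*(-24) = 2 + 24 = 26)
D = 3679
T(R) = -13/(3*R*(132 + R)) (T(R) = -13/(3*(R*(R + 132))) = -13/(3*(R*(132 + R))) = -13*1/(R*(132 + R))/3 = -13/(3*R*(132 + R)))
-(((D + 10199)*(-5342 + 540) + T(61)) - 17*(-433)) = -(((3679 + 10199)*(-5342 + 540) - 13/3/(61*(132 + 61))) - 17*(-433)) = -((13878*(-4802) - 13/3*1/61/193) + 7361) = -((-66642156 - 13/3*1/61*1/193) + 7361) = -((-66642156 - 13/35319) + 7361) = -(-2353734307777/35319 + 7361) = -1*(-2353474324618/35319) = 2353474324618/35319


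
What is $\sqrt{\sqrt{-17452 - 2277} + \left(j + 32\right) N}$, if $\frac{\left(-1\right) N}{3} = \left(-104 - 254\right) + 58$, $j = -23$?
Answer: $\sqrt{8100 + i \sqrt{19729}} \approx 90.003 + 0.7803 i$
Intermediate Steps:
$N = 900$ ($N = - 3 \left(\left(-104 - 254\right) + 58\right) = - 3 \left(-358 + 58\right) = \left(-3\right) \left(-300\right) = 900$)
$\sqrt{\sqrt{-17452 - 2277} + \left(j + 32\right) N} = \sqrt{\sqrt{-17452 - 2277} + \left(-23 + 32\right) 900} = \sqrt{\sqrt{-19729} + 9 \cdot 900} = \sqrt{i \sqrt{19729} + 8100} = \sqrt{8100 + i \sqrt{19729}}$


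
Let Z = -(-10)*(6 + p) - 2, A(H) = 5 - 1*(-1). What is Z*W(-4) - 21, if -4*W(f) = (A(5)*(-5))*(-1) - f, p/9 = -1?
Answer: 251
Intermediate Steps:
p = -9 (p = 9*(-1) = -9)
A(H) = 6 (A(H) = 5 + 1 = 6)
W(f) = -15/2 + f/4 (W(f) = -((6*(-5))*(-1) - f)/4 = -(-30*(-1) - f)/4 = -(30 - f)/4 = -15/2 + f/4)
Z = -32 (Z = -(-10)*(6 - 9) - 2 = -(-10)*(-3) - 2 = -5*6 - 2 = -30 - 2 = -32)
Z*W(-4) - 21 = -32*(-15/2 + (¼)*(-4)) - 21 = -32*(-15/2 - 1) - 21 = -32*(-17/2) - 21 = 272 - 21 = 251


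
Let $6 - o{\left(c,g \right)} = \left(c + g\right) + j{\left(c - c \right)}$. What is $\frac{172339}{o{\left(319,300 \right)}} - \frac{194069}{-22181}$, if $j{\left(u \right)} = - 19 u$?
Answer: $- \frac{3703687062}{13596953} \approx -272.39$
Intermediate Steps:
$o{\left(c,g \right)} = 6 - c - g$ ($o{\left(c,g \right)} = 6 - \left(\left(c + g\right) - 19 \left(c - c\right)\right) = 6 - \left(\left(c + g\right) - 0\right) = 6 - \left(\left(c + g\right) + 0\right) = 6 - \left(c + g\right) = 6 - c - g$)
$\frac{172339}{o{\left(319,300 \right)}} - \frac{194069}{-22181} = \frac{172339}{6 - 319 - 300} - \frac{194069}{-22181} = \frac{172339}{6 - 319 - 300} - - \frac{194069}{22181} = \frac{172339}{-613} + \frac{194069}{22181} = 172339 \left(- \frac{1}{613}\right) + \frac{194069}{22181} = - \frac{172339}{613} + \frac{194069}{22181} = - \frac{3703687062}{13596953}$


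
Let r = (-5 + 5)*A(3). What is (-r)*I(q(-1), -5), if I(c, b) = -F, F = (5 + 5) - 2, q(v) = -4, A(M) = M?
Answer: 0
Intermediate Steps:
F = 8 (F = 10 - 2 = 8)
r = 0 (r = (-5 + 5)*3 = 0*3 = 0)
I(c, b) = -8 (I(c, b) = -1*8 = -8)
(-r)*I(q(-1), -5) = -1*0*(-8) = 0*(-8) = 0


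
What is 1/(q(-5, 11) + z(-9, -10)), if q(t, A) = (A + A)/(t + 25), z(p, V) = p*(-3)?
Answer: 10/281 ≈ 0.035587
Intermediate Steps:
z(p, V) = -3*p
q(t, A) = 2*A/(25 + t) (q(t, A) = (2*A)/(25 + t) = 2*A/(25 + t))
1/(q(-5, 11) + z(-9, -10)) = 1/(2*11/(25 - 5) - 3*(-9)) = 1/(2*11/20 + 27) = 1/(2*11*(1/20) + 27) = 1/(11/10 + 27) = 1/(281/10) = 10/281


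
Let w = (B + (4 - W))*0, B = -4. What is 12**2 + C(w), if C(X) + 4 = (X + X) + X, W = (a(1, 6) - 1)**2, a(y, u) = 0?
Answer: 140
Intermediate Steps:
W = 1 (W = (0 - 1)**2 = (-1)**2 = 1)
w = 0 (w = (-4 + (4 - 1*1))*0 = (-4 + (4 - 1))*0 = (-4 + 3)*0 = -1*0 = 0)
C(X) = -4 + 3*X (C(X) = -4 + ((X + X) + X) = -4 + (2*X + X) = -4 + 3*X)
12**2 + C(w) = 12**2 + (-4 + 3*0) = 144 + (-4 + 0) = 144 - 4 = 140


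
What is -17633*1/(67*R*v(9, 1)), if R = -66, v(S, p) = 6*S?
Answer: 1603/21708 ≈ 0.073844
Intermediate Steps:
-17633*1/(67*R*v(9, 1)) = -17633/(-396*9*67) = -17633/(-66*54*67) = -17633/((-3564*67)) = -17633/(-238788) = -17633*(-1/238788) = 1603/21708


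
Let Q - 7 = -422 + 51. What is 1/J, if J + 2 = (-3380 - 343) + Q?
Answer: -1/4089 ≈ -0.00024456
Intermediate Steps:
Q = -364 (Q = 7 + (-422 + 51) = 7 - 371 = -364)
J = -4089 (J = -2 + ((-3380 - 343) - 364) = -2 + (-3723 - 364) = -2 - 4087 = -4089)
1/J = 1/(-4089) = -1/4089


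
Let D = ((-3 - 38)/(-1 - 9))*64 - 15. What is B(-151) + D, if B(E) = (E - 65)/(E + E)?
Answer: 187327/755 ≈ 248.12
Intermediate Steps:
D = 1237/5 (D = -41/(-10)*64 - 15 = -41*(-1/10)*64 - 15 = (41/10)*64 - 15 = 1312/5 - 15 = 1237/5 ≈ 247.40)
B(E) = (-65 + E)/(2*E) (B(E) = (-65 + E)/((2*E)) = (-65 + E)*(1/(2*E)) = (-65 + E)/(2*E))
B(-151) + D = (1/2)*(-65 - 151)/(-151) + 1237/5 = (1/2)*(-1/151)*(-216) + 1237/5 = 108/151 + 1237/5 = 187327/755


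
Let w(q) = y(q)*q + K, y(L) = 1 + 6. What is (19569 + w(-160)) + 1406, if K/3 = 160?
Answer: 20335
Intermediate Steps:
y(L) = 7
K = 480 (K = 3*160 = 480)
w(q) = 480 + 7*q (w(q) = 7*q + 480 = 480 + 7*q)
(19569 + w(-160)) + 1406 = (19569 + (480 + 7*(-160))) + 1406 = (19569 + (480 - 1120)) + 1406 = (19569 - 640) + 1406 = 18929 + 1406 = 20335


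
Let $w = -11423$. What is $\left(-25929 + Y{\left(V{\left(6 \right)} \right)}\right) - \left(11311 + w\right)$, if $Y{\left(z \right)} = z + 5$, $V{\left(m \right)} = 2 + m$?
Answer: $-25804$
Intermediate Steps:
$Y{\left(z \right)} = 5 + z$
$\left(-25929 + Y{\left(V{\left(6 \right)} \right)}\right) - \left(11311 + w\right) = \left(-25929 + \left(5 + \left(2 + 6\right)\right)\right) - -112 = \left(-25929 + \left(5 + 8\right)\right) + \left(-11311 + 11423\right) = \left(-25929 + 13\right) + 112 = -25916 + 112 = -25804$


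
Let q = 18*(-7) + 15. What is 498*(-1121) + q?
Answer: -558369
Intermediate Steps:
q = -111 (q = -126 + 15 = -111)
498*(-1121) + q = 498*(-1121) - 111 = -558258 - 111 = -558369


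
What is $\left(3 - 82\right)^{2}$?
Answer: $6241$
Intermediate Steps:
$\left(3 - 82\right)^{2} = \left(-79\right)^{2} = 6241$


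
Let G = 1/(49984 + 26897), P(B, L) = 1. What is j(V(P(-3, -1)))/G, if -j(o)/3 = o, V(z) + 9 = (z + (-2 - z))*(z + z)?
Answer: 2998359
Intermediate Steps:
V(z) = -9 - 4*z (V(z) = -9 + (z + (-2 - z))*(z + z) = -9 - 4*z)
G = 1/76881 ≈ 1.3007e-5
j(o) = -3*o
j(V(P(-3, -1)))/G = (-3*(-9 - 4*1))/(1/76881) = -3*(-9 - 4)*76881 = -3*(-13)*76881 = 39*76881 = 2998359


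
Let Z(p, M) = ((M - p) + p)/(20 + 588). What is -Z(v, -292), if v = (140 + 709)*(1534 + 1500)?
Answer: 73/152 ≈ 0.48026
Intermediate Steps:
v = 2575866 (v = 849*3034 = 2575866)
Z(p, M) = M/608
-Z(v, -292) = -(-292)/608 = -1*(-73/152) = 73/152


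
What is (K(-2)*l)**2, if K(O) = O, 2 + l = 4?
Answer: 16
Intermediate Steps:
l = 2 (l = -2 + 4 = 2)
(K(-2)*l)**2 = (-2*2)**2 = (-4)**2 = 16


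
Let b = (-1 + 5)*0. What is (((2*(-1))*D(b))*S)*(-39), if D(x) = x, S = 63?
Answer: 0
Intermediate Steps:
b = 0 (b = 4*0 = 0)
(((2*(-1))*D(b))*S)*(-39) = (((2*(-1))*0)*63)*(-39) = (-2*0*63)*(-39) = (0*63)*(-39) = 0*(-39) = 0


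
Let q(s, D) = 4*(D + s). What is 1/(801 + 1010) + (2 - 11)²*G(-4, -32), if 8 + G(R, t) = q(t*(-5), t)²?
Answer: 38452991977/1811 ≈ 2.1233e+7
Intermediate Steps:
q(s, D) = 4*D + 4*s
G(R, t) = -8 + 256*t² (G(R, t) = -8 + (4*t + 4*(t*(-5)))² = -8 + (4*t + 4*(-5*t))² = -8 + (4*t - 20*t)² = -8 + (-16*t)² = -8 + 256*t²)
1/(801 + 1010) + (2 - 11)²*G(-4, -32) = 1/(801 + 1010) + (2 - 11)²*(-8 + 256*(-32)²) = 1/1811 + (-9)²*(-8 + 256*1024) = 1/1811 + 81*(-8 + 262144) = 1/1811 + 81*262136 = 1/1811 + 21233016 = 38452991977/1811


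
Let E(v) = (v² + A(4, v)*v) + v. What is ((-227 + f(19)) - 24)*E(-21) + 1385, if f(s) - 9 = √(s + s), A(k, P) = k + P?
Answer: -186649 + 777*√38 ≈ -1.8186e+5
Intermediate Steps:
A(k, P) = P + k
E(v) = v + v² + v*(4 + v) (E(v) = (v² + (v + 4)*v) + v = (v² + (4 + v)*v) + v = (v² + v*(4 + v)) + v = v + v² + v*(4 + v))
f(s) = 9 + √2*√s (f(s) = 9 + √(s + s) = 9 + √(2*s) = 9 + √2*√s)
((-227 + f(19)) - 24)*E(-21) + 1385 = ((-227 + (9 + √2*√19)) - 24)*(-21*(5 + 2*(-21))) + 1385 = ((-227 + (9 + √38)) - 24)*(-21*(5 - 42)) + 1385 = ((-218 + √38) - 24)*(-21*(-37)) + 1385 = (-242 + √38)*777 + 1385 = (-188034 + 777*√38) + 1385 = -186649 + 777*√38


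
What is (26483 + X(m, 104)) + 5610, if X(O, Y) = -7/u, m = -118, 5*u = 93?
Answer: 2984614/93 ≈ 32093.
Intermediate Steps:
u = 93/5 (u = (⅕)*93 = 93/5 ≈ 18.600)
X(O, Y) = -35/93 (X(O, Y) = -7/93/5 = -7*5/93 = -35/93)
(26483 + X(m, 104)) + 5610 = (26483 - 35/93) + 5610 = 2462884/93 + 5610 = 2984614/93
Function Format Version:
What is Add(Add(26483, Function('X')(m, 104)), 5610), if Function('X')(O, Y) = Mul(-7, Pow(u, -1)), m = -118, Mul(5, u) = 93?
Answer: Rational(2984614, 93) ≈ 32093.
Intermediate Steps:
u = Rational(93, 5) (u = Mul(Rational(1, 5), 93) = Rational(93, 5) ≈ 18.600)
Function('X')(O, Y) = Rational(-35, 93) (Function('X')(O, Y) = Mul(-7, Pow(Rational(93, 5), -1)) = Mul(-7, Rational(5, 93)) = Rational(-35, 93))
Add(Add(26483, Function('X')(m, 104)), 5610) = Add(Add(26483, Rational(-35, 93)), 5610) = Add(Rational(2462884, 93), 5610) = Rational(2984614, 93)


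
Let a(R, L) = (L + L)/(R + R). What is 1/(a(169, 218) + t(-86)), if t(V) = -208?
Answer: -169/34934 ≈ -0.0048377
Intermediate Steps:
a(R, L) = L/R (a(R, L) = (2*L)/((2*R)) = (2*L)*(1/(2*R)) = L/R)
1/(a(169, 218) + t(-86)) = 1/(218/169 - 208) = 1/(-34934/169) = -169/34934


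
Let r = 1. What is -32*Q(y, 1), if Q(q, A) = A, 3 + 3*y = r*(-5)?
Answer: -32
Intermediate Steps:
y = -8/3 (y = -1 + (1*(-5))/3 = -1 + (⅓)*(-5) = -1 - 5/3 = -8/3 ≈ -2.6667)
-32*Q(y, 1) = -32*1 = -32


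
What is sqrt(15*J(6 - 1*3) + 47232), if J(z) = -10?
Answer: sqrt(47082) ≈ 216.98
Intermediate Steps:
sqrt(15*J(6 - 1*3) + 47232) = sqrt(15*(-10) + 47232) = sqrt(-150 + 47232) = sqrt(47082)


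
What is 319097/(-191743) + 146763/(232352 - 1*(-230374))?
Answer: -13279300057/9858274602 ≈ -1.3470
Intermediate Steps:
319097/(-191743) + 146763/(232352 - 1*(-230374)) = 319097*(-1/191743) + 146763/(232352 + 230374) = -319097/191743 + 146763/462726 = -319097/191743 + 146763*(1/462726) = -319097/191743 + 16307/51414 = -13279300057/9858274602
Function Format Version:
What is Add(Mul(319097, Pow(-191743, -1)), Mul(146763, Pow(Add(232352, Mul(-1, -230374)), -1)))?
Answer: Rational(-13279300057, 9858274602) ≈ -1.3470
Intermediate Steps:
Add(Mul(319097, Pow(-191743, -1)), Mul(146763, Pow(Add(232352, Mul(-1, -230374)), -1))) = Add(Mul(319097, Rational(-1, 191743)), Mul(146763, Pow(Add(232352, 230374), -1))) = Add(Rational(-319097, 191743), Mul(146763, Pow(462726, -1))) = Add(Rational(-319097, 191743), Mul(146763, Rational(1, 462726))) = Add(Rational(-319097, 191743), Rational(16307, 51414)) = Rational(-13279300057, 9858274602)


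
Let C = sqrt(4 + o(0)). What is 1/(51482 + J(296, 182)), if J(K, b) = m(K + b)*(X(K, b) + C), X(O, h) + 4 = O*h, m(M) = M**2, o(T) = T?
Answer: 1/12308484562 ≈ 8.1245e-11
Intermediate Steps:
X(O, h) = -4 + O*h
C = 2 (C = sqrt(4 + 0) = sqrt(4) = 2)
J(K, b) = (K + b)**2*(-2 + K*b) (J(K, b) = (K + b)**2*((-4 + K*b) + 2) = (K + b)**2*(-2 + K*b))
1/(51482 + J(296, 182)) = 1/(51482 + (296 + 182)**2*(-2 + 296*182)) = 1/(51482 + 478**2*(-2 + 53872)) = 1/(51482 + 228484*53870) = 1/(51482 + 12308433080) = 1/12308484562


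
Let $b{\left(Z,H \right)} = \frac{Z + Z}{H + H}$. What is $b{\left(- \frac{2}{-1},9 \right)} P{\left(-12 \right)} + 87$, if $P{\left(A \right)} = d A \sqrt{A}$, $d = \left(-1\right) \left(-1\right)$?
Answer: $87 - \frac{16 i \sqrt{3}}{3} \approx 87.0 - 9.2376 i$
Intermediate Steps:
$d = 1$
$P{\left(A \right)} = A^{\frac{3}{2}}$ ($P{\left(A \right)} = 1 A \sqrt{A} = A \sqrt{A} = A^{\frac{3}{2}}$)
$b{\left(Z,H \right)} = \frac{Z}{H}$ ($b{\left(Z,H \right)} = \frac{2 Z}{2 H} = 2 Z \frac{1}{2 H} = \frac{Z}{H}$)
$b{\left(- \frac{2}{-1},9 \right)} P{\left(-12 \right)} + 87 = \frac{\left(-2\right) \frac{1}{-1}}{9} \left(-12\right)^{\frac{3}{2}} + 87 = \left(-2\right) \left(-1\right) \frac{1}{9} \left(- 24 i \sqrt{3}\right) + 87 = 2 \cdot \frac{1}{9} \left(- 24 i \sqrt{3}\right) + 87 = \frac{2 \left(- 24 i \sqrt{3}\right)}{9} + 87 = - \frac{16 i \sqrt{3}}{3} + 87 = 87 - \frac{16 i \sqrt{3}}{3}$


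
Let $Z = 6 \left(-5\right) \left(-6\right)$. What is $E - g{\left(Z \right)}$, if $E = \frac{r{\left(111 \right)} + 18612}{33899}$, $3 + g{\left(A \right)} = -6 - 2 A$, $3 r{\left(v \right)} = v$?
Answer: $\frac{12527380}{33899} \approx 369.55$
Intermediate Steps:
$Z = 180$ ($Z = \left(-30\right) \left(-6\right) = 180$)
$r{\left(v \right)} = \frac{v}{3}$
$g{\left(A \right)} = -9 - 2 A$ ($g{\left(A \right)} = -3 - \left(6 + 2 A\right) = -9 - 2 A$)
$E = \frac{18649}{33899}$ ($E = \frac{\frac{1}{3} \cdot 111 + 18612}{33899} = \left(37 + 18612\right) \frac{1}{33899} = 18649 \cdot \frac{1}{33899} = \frac{18649}{33899} \approx 0.55013$)
$E - g{\left(Z \right)} = \frac{18649}{33899} - \left(-9 - 360\right) = \frac{18649}{33899} - -369 = \frac{18649}{33899} + 369 = \frac{12527380}{33899}$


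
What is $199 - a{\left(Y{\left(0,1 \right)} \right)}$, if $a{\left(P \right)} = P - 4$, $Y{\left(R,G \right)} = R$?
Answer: $203$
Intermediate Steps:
$a{\left(P \right)} = -4 + P$ ($a{\left(P \right)} = P - 4 = -4 + P$)
$199 - a{\left(Y{\left(0,1 \right)} \right)} = 199 - \left(-4 + 0\right) = 199 - -4 = 199 + 4 = 203$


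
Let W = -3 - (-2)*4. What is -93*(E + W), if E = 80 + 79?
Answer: -15252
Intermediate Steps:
E = 159
W = 5 (W = -3 - 2*(-4) = -3 + 8 = 5)
-93*(E + W) = -93*(159 + 5) = -93*164 = -15252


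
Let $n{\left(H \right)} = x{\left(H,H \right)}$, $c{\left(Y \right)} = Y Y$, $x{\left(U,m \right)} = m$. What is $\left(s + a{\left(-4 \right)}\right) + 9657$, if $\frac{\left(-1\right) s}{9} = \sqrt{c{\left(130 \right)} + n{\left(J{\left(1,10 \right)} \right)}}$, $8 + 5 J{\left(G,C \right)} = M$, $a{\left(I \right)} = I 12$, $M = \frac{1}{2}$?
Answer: $9609 - \frac{9 \sqrt{67594}}{2} \approx 8439.0$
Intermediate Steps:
$M = \frac{1}{2} \approx 0.5$
$a{\left(I \right)} = 12 I$
$J{\left(G,C \right)} = - \frac{3}{2}$ ($J{\left(G,C \right)} = - \frac{8}{5} + \frac{1}{5} \cdot \frac{1}{2} = - \frac{8}{5} + \frac{1}{10} = - \frac{3}{2}$)
$c{\left(Y \right)} = Y^{2}$
$n{\left(H \right)} = H$
$s = - \frac{9 \sqrt{67594}}{2}$ ($s = - 9 \sqrt{130^{2} - \frac{3}{2}} = - 9 \sqrt{16900 - \frac{3}{2}} = - 9 \sqrt{\frac{33797}{2}} = - 9 \frac{\sqrt{67594}}{2} = - \frac{9 \sqrt{67594}}{2} \approx -1169.9$)
$\left(s + a{\left(-4 \right)}\right) + 9657 = \left(- \frac{9 \sqrt{67594}}{2} + 12 \left(-4\right)\right) + 9657 = \left(- \frac{9 \sqrt{67594}}{2} - 48\right) + 9657 = \left(-48 - \frac{9 \sqrt{67594}}{2}\right) + 9657 = 9609 - \frac{9 \sqrt{67594}}{2}$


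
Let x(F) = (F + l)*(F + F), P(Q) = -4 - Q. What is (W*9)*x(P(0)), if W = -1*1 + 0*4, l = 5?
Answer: 72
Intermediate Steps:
x(F) = 2*F*(5 + F) (x(F) = (F + 5)*(F + F) = (5 + F)*(2*F) = 2*F*(5 + F))
W = -1 (W = -1 + 0 = -1)
(W*9)*x(P(0)) = (-1*9)*(2*(-4 - 1*0)*(5 + (-4 - 1*0))) = -18*(-4 + 0)*(5 + (-4 + 0)) = -18*(-4)*(5 - 4) = -18*(-4) = -9*(-8) = 72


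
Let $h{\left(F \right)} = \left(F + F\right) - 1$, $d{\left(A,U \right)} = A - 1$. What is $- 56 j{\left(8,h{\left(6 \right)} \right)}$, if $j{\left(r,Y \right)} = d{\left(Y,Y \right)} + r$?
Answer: $-1008$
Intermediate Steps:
$d{\left(A,U \right)} = -1 + A$
$h{\left(F \right)} = -1 + 2 F$ ($h{\left(F \right)} = 2 F - 1 = -1 + 2 F$)
$j{\left(r,Y \right)} = -1 + Y + r$ ($j{\left(r,Y \right)} = \left(-1 + Y\right) + r = -1 + Y + r$)
$- 56 j{\left(8,h{\left(6 \right)} \right)} = - 56 \left(-1 + \left(-1 + 2 \cdot 6\right) + 8\right) = - 56 \left(-1 + \left(-1 + 12\right) + 8\right) = - 56 \left(-1 + 11 + 8\right) = \left(-56\right) 18 = -1008$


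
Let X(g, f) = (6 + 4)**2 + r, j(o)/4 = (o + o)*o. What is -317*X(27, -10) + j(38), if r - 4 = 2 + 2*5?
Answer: -25220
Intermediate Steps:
j(o) = 8*o**2 (j(o) = 4*((o + o)*o) = 4*((2*o)*o) = 4*(2*o**2) = 8*o**2)
r = 16 (r = 4 + (2 + 2*5) = 4 + (2 + 10) = 4 + 12 = 16)
X(g, f) = 116 (X(g, f) = (6 + 4)**2 + 16 = 10**2 + 16 = 100 + 16 = 116)
-317*X(27, -10) + j(38) = -317*116 + 8*38**2 = -36772 + 8*1444 = -36772 + 11552 = -25220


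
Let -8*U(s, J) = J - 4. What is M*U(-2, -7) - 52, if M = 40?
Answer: 3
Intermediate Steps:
U(s, J) = ½ - J/8 (U(s, J) = -(J - 4)/8 = -(-4 + J)/8 = ½ - J/8)
M*U(-2, -7) - 52 = 40*(½ - ⅛*(-7)) - 52 = 40*(½ + 7/8) - 52 = 40*(11/8) - 52 = 55 - 52 = 3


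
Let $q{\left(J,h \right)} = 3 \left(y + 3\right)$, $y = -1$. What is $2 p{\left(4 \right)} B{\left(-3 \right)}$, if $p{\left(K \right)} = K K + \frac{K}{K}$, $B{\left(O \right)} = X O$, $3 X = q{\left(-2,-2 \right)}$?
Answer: $-204$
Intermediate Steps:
$q{\left(J,h \right)} = 6$ ($q{\left(J,h \right)} = 3 \left(-1 + 3\right) = 3 \cdot 2 = 6$)
$X = 2$ ($X = \frac{1}{3} \cdot 6 = 2$)
$B{\left(O \right)} = 2 O$
$p{\left(K \right)} = 1 + K^{2}$ ($p{\left(K \right)} = K^{2} + 1 = 1 + K^{2}$)
$2 p{\left(4 \right)} B{\left(-3 \right)} = 2 \left(1 + 4^{2}\right) 2 \left(-3\right) = 2 \left(1 + 16\right) \left(-6\right) = 2 \cdot 17 \left(-6\right) = 34 \left(-6\right) = -204$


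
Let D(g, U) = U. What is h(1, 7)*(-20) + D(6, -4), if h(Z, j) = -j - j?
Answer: 276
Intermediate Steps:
h(Z, j) = -2*j
h(1, 7)*(-20) + D(6, -4) = -2*7*(-20) - 4 = -14*(-20) - 4 = 280 - 4 = 276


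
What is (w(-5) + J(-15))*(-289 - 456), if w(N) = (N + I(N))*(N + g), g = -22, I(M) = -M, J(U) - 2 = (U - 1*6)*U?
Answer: -236165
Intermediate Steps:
J(U) = 2 + U*(-6 + U) (J(U) = 2 + (U - 1*6)*U = 2 + (U - 6)*U = 2 + (-6 + U)*U = 2 + U*(-6 + U))
w(N) = 0 (w(N) = (N - N)*(N - 22) = 0*(-22 + N) = 0)
(w(-5) + J(-15))*(-289 - 456) = (0 + (2 + (-15)² - 6*(-15)))*(-289 - 456) = (0 + (2 + 225 + 90))*(-745) = (0 + 317)*(-745) = 317*(-745) = -236165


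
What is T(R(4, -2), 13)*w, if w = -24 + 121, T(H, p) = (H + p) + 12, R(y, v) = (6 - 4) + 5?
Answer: 3104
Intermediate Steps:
R(y, v) = 7 (R(y, v) = 2 + 5 = 7)
T(H, p) = 12 + H + p
w = 97
T(R(4, -2), 13)*w = (12 + 7 + 13)*97 = 32*97 = 3104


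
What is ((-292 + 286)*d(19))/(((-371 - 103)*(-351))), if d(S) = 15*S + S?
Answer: -304/27729 ≈ -0.010963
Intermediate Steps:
d(S) = 16*S
((-292 + 286)*d(19))/(((-371 - 103)*(-351))) = ((-292 + 286)*(16*19))/(((-371 - 103)*(-351))) = (-6*304)/((-474*(-351))) = -1824/166374 = -1824*1/166374 = -304/27729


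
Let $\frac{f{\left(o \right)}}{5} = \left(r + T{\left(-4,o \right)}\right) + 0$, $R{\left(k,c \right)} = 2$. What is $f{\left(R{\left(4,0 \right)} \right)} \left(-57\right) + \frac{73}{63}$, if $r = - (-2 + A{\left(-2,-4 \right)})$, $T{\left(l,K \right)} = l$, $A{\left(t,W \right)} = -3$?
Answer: $- \frac{17882}{63} \approx -283.84$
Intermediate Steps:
$r = 5$ ($r = - (-2 - 3) = \left(-1\right) \left(-5\right) = 5$)
$f{\left(o \right)} = 5$ ($f{\left(o \right)} = 5 \left(\left(5 - 4\right) + 0\right) = 5 \left(1 + 0\right) = 5 \cdot 1 = 5$)
$f{\left(R{\left(4,0 \right)} \right)} \left(-57\right) + \frac{73}{63} = 5 \left(-57\right) + \frac{73}{63} = -285 + 73 \cdot \frac{1}{63} = -285 + \frac{73}{63} = - \frac{17882}{63}$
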